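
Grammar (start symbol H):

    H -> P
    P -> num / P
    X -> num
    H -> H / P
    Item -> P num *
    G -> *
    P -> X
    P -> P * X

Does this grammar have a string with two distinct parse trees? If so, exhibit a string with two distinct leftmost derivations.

Ambiguous

Witness: num / num

Derivation 1: H ⇒ P ⇒ num / P ⇒ num / X ⇒ num / num
Derivation 2: H ⇒ H / P ⇒ P / P ⇒ X / P ⇒ num / P ⇒ num / X ⇒ num / num

Two distinct leftmost derivations for the same string.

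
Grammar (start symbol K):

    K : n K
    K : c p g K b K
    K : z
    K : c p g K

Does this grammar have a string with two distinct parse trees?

Witness: c p g c p g z b z

Derivation 1: K ⇒ c p g K b K ⇒ c p g c p g K b K ⇒ c p g c p g z b K ⇒ c p g c p g z b z
Derivation 2: K ⇒ c p g K ⇒ c p g c p g K b K ⇒ c p g c p g z b K ⇒ c p g c p g z b z

Two distinct leftmost derivations for the same string.

Ambiguous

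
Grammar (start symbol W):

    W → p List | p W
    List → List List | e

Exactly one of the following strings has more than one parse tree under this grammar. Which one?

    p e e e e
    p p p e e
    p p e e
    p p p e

p e e e e

p e e e e: 5 trees
p p p e e: 1 tree
p p e e: 1 tree
p p p e: 1 tree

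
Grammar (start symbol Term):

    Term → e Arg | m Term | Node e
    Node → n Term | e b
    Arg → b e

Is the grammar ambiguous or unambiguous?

Witness: e b e

Derivation 1: Term ⇒ e Arg ⇒ e b e
Derivation 2: Term ⇒ Node e ⇒ e b e

Two distinct leftmost derivations for the same string.

Ambiguous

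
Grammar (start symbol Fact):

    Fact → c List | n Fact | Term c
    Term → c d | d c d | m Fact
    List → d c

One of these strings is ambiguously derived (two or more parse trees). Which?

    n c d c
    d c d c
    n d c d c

n c d c: 2 trees
d c d c: 1 tree
n d c d c: 1 tree

n c d c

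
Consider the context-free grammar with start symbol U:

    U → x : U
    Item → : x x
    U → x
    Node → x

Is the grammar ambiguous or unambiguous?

(Node, Item are unreachable from U, so their rules don't affect L(U).) Right-recursive list with a separator: after each atom, whether the separator follows determines the rule. One parse per string.

Unambiguous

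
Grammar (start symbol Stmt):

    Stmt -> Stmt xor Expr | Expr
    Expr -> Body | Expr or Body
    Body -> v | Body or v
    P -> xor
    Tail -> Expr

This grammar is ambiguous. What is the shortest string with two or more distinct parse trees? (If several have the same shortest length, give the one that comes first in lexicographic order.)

length 1: no string has ≥2 trees
length 3: v or v has 2 parse trees

Two derivations of v or v:
  Stmt ⇒ Expr ⇒ Body ⇒ Body or v ⇒ v or v
  Stmt ⇒ Expr ⇒ Expr or Body ⇒ Body or Body ⇒ v or Body ⇒ v or v

v or v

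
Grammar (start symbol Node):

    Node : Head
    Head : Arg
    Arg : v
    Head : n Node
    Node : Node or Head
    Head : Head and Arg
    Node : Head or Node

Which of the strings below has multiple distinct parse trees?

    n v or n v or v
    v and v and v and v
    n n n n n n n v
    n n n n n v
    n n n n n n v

n v or n v or v: 20 trees
v and v and v and v: 1 tree
n n n n n n n v: 1 tree
n n n n n v: 1 tree
n n n n n n v: 1 tree

n v or n v or v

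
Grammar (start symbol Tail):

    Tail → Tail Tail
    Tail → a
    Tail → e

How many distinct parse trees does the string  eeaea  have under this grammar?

14

Parse trees for eeaea (showing first 6 of 14):
  [Tail [Tail e] [Tail [Tail e] [Tail [Tail a] [Tail [Tail e] [Tail a]]]]]
  [Tail [Tail e] [Tail [Tail e] [Tail [Tail [Tail a] [Tail e]] [Tail a]]]]
  [Tail [Tail e] [Tail [Tail [Tail e] [Tail a]] [Tail [Tail e] [Tail a]]]]
  [Tail [Tail e] [Tail [Tail [Tail e] [Tail [Tail a] [Tail e]]] [Tail a]]]
  [Tail [Tail e] [Tail [Tail [Tail [Tail e] [Tail a]] [Tail e]] [Tail a]]]
  [Tail [Tail [Tail e] [Tail e]] [Tail [Tail a] [Tail [Tail e] [Tail a]]]]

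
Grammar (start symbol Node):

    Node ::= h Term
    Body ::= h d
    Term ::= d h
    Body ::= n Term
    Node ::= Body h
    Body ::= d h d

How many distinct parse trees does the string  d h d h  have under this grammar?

Parse trees for d h d h:
  [Node [Body d h d] h]

1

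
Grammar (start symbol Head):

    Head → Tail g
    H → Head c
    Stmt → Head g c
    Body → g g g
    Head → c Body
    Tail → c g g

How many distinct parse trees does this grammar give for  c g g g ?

Parse trees for c g g g:
  [Head [Tail c g g] g]
  [Head c [Body g g g]]

2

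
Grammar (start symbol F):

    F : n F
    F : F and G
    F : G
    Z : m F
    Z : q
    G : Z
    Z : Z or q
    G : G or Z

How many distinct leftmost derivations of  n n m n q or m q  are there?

Parse trees for n n m n q or m q:
  [F n [F n [F [G [Z m [F n [F [G [G [Z q]] or [Z m [F [G [Z q]]]]]]]]]]]]
  [F n [F n [F [G [G [Z m [F n [F [G [Z q]]]]]] or [Z m [F [G [Z q]]]]]]]]

2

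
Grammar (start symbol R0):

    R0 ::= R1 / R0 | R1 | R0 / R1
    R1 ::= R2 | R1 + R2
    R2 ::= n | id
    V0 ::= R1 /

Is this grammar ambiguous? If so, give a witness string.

Witness: id / id

Derivation 1: R0 ⇒ R1 / R0 ⇒ R2 / R0 ⇒ id / R0 ⇒ id / R1 ⇒ id / R2 ⇒ id / id
Derivation 2: R0 ⇒ R0 / R1 ⇒ R1 / R1 ⇒ R2 / R1 ⇒ id / R1 ⇒ id / R2 ⇒ id / id

Two distinct leftmost derivations for the same string.

Ambiguous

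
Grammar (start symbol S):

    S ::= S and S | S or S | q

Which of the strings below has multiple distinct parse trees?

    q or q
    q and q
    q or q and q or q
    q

q or q and q or q

q or q: 1 tree
q and q: 1 tree
q or q and q or q: 5 trees
q: 1 tree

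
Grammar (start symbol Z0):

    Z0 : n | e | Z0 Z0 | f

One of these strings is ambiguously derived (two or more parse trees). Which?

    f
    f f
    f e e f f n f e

f: 1 tree
f f: 1 tree
f e e f f n f e: 429 trees

f e e f f n f e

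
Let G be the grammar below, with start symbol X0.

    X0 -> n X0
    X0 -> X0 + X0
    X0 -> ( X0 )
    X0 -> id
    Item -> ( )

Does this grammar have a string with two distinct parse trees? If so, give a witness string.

Witness: n id + id

Derivation 1: X0 ⇒ n X0 ⇒ n X0 + X0 ⇒ n id + X0 ⇒ n id + id
Derivation 2: X0 ⇒ X0 + X0 ⇒ n X0 + X0 ⇒ n id + X0 ⇒ n id + id

Two distinct leftmost derivations for the same string.

Ambiguous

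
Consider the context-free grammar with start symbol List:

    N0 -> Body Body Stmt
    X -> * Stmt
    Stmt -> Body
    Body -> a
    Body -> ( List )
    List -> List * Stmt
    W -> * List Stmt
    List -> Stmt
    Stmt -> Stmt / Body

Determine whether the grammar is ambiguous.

Unambiguous

Only List, Stmt, Body are reachable from List; ignoring the rest: List → List * Stmt | Stmt  ;  Stmt → Stmt / Body | Body  — a left-associative chain with Body at the bottom. Each string factors uniquely by precedence.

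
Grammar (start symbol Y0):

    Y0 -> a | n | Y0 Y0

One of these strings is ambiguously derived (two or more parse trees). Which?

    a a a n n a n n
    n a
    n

a a a n n a n n: 429 trees
n a: 1 tree
n: 1 tree

a a a n n a n n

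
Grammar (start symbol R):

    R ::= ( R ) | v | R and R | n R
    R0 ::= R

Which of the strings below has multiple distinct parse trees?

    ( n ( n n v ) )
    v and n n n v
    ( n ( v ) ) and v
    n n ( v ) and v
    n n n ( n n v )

( n ( n n v ) ): 1 tree
v and n n n v: 1 tree
( n ( v ) ) and v: 1 tree
n n ( v ) and v: 3 trees
n n n ( n n v ): 1 tree

n n ( v ) and v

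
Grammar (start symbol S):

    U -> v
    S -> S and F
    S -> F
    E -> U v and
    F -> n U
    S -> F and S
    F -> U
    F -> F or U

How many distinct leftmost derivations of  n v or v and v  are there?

2

Parse trees for n v or v and v:
  [S [S [F [F n [U v]] or [U v]]] and [F [U v]]]
  [S [F [F n [U v]] or [U v]] and [S [F [U v]]]]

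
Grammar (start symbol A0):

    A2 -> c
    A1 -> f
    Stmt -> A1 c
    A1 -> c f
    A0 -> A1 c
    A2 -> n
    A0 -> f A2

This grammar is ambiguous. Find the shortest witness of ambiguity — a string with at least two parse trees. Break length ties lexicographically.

f c

length 2: f c has 2 parse trees

Two derivations of f c:
  A0 ⇒ A1 c ⇒ f c
  A0 ⇒ f A2 ⇒ f c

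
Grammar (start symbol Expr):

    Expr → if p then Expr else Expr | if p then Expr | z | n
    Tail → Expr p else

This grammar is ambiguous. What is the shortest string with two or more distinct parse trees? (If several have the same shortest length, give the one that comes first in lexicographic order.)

length 1: no string has ≥2 trees
length 4: no string has ≥2 trees
length 6: no string has ≥2 trees
length 7: no string has ≥2 trees
length 9: if p then if p then n else n has 2 parse trees

Two derivations of if p then if p then n else n:
  Expr ⇒ if p then Expr else Expr ⇒ if p then if p then Expr else Expr ⇒ if p then if p then n else Expr ⇒ if p then if p then n else n
  Expr ⇒ if p then Expr ⇒ if p then if p then Expr else Expr ⇒ if p then if p then n else Expr ⇒ if p then if p then n else n

if p then if p then n else n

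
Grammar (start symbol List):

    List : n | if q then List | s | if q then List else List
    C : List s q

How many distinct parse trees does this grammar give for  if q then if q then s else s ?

Parse trees for if q then if q then s else s:
  [List if q then [List if q then [List s] else [List s]]]
  [List if q then [List if q then [List s]] else [List s]]

2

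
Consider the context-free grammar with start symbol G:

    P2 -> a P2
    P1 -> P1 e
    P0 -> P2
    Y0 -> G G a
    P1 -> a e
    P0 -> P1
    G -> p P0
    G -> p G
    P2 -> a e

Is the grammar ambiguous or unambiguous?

Witness: p a e

Derivation 1: G ⇒ p P0 ⇒ p P2 ⇒ p a e
Derivation 2: G ⇒ p P0 ⇒ p P1 ⇒ p a e

Two distinct leftmost derivations for the same string.

Ambiguous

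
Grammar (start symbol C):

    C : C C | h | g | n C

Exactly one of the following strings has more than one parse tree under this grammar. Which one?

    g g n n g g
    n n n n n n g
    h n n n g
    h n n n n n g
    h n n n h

g g n n g g: 9 trees
n n n n n n g: 1 tree
h n n n g: 1 tree
h n n n n n g: 1 tree
h n n n h: 1 tree

g g n n g g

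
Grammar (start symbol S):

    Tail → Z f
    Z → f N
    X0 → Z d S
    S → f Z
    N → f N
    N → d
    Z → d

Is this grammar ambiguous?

Only S, Z, N are reachable from S; ignoring the rest: Restricted to the reachable nonterminals, every rule has the form A → t or A → t B, and no two rules for the same A share a first terminal. The grammar encodes a DFA — one run per string.

Unambiguous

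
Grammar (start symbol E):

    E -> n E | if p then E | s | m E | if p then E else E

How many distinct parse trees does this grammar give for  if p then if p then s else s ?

2

Parse trees for if p then if p then s else s:
  [E if p then [E if p then [E s] else [E s]]]
  [E if p then [E if p then [E s]] else [E s]]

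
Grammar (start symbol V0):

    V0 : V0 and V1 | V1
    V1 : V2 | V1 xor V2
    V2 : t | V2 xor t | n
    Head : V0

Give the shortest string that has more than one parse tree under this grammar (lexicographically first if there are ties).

length 1: no string has ≥2 trees
length 3: n xor t has 2 parse trees

Two derivations of n xor t:
  V0 ⇒ V1 ⇒ V2 ⇒ V2 xor t ⇒ n xor t
  V0 ⇒ V1 ⇒ V1 xor V2 ⇒ V2 xor V2 ⇒ n xor V2 ⇒ n xor t

n xor t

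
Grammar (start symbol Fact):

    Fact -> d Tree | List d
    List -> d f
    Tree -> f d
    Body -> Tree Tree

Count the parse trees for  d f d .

2

Parse trees for d f d:
  [Fact d [Tree f d]]
  [Fact [List d f] d]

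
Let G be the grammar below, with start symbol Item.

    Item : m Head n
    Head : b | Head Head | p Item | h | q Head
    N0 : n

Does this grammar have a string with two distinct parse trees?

Ambiguous

Witness: m b b b n

Derivation 1: Item ⇒ m Head n ⇒ m Head Head n ⇒ m b Head n ⇒ m b Head Head n ⇒ m b b Head n ⇒ m b b b n
Derivation 2: Item ⇒ m Head n ⇒ m Head Head n ⇒ m Head Head Head n ⇒ m b Head Head n ⇒ m b b Head n ⇒ m b b b n

Two distinct leftmost derivations for the same string.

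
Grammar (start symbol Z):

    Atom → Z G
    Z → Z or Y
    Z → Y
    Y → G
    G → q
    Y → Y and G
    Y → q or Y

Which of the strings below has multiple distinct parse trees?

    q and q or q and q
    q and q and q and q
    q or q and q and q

q or q and q and q

q and q or q and q: 1 tree
q and q and q and q: 1 tree
q or q and q and q: 4 trees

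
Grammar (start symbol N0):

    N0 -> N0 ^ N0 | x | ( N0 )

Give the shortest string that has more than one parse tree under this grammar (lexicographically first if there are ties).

x ^ x ^ x

length 1: no string has ≥2 trees
length 3: no string has ≥2 trees
length 5: x ^ x ^ x has 2 parse trees

Two derivations of x ^ x ^ x:
  N0 ⇒ N0 ^ N0 ⇒ N0 ^ N0 ^ N0 ⇒ x ^ N0 ^ N0 ⇒ x ^ x ^ N0 ⇒ x ^ x ^ x
  N0 ⇒ N0 ^ N0 ⇒ x ^ N0 ⇒ x ^ N0 ^ N0 ⇒ x ^ x ^ N0 ⇒ x ^ x ^ x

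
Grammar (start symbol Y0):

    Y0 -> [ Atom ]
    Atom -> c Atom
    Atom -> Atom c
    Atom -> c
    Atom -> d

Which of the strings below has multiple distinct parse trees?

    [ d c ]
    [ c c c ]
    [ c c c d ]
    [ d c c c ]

[ c c c ]

[ d c ]: 1 tree
[ c c c ]: 4 trees
[ c c c d ]: 1 tree
[ d c c c ]: 1 tree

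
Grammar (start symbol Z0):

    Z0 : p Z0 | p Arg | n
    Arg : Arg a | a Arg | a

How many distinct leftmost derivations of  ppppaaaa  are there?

8

Parse trees for ppppaaaa:
  [Z0 p [Z0 p [Z0 p [Z0 p [Arg [Arg [Arg [Arg a] a] a] a]]]]]
  [Z0 p [Z0 p [Z0 p [Z0 p [Arg [Arg [Arg a [Arg a]] a] a]]]]]
  [Z0 p [Z0 p [Z0 p [Z0 p [Arg [Arg a [Arg [Arg a] a]] a]]]]]
  [Z0 p [Z0 p [Z0 p [Z0 p [Arg [Arg a [Arg a [Arg a]]] a]]]]]
  [Z0 p [Z0 p [Z0 p [Z0 p [Arg a [Arg [Arg [Arg a] a] a]]]]]]
  [Z0 p [Z0 p [Z0 p [Z0 p [Arg a [Arg [Arg a [Arg a]] a]]]]]]
  [Z0 p [Z0 p [Z0 p [Z0 p [Arg a [Arg a [Arg [Arg a] a]]]]]]]
  [Z0 p [Z0 p [Z0 p [Z0 p [Arg a [Arg a [Arg a [Arg a]]]]]]]]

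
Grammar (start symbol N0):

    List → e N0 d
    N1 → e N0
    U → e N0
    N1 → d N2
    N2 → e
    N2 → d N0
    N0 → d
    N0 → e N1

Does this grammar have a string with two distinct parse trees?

(List, U are unreachable from N0, so their rules don't affect L(N0).) The reachable rules are right-linear with at most one rule per (nonterminal, next-terminal) pair. Each input token forces the next rule, so parsing is deterministic.

Unambiguous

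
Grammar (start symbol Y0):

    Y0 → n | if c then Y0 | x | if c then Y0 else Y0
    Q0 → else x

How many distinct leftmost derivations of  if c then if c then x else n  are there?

2

Parse trees for if c then if c then x else n:
  [Y0 if c then [Y0 if c then [Y0 x] else [Y0 n]]]
  [Y0 if c then [Y0 if c then [Y0 x]] else [Y0 n]]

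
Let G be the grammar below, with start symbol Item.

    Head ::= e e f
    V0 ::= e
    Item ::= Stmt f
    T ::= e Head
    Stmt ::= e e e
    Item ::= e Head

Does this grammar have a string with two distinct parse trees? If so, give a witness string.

Witness: e e e f

Derivation 1: Item ⇒ Stmt f ⇒ e e e f
Derivation 2: Item ⇒ e Head ⇒ e e e f

Two distinct leftmost derivations for the same string.

Ambiguous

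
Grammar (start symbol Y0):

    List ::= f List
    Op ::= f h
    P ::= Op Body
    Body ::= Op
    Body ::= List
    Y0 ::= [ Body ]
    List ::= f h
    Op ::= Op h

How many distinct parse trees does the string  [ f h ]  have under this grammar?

Parse trees for [ f h ]:
  [Y0 [ [Body [Op f h]] ]]
  [Y0 [ [Body [List f h]] ]]

2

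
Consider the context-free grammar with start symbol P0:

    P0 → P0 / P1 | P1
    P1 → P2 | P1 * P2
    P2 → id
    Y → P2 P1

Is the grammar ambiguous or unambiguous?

Unambiguous

(Y is unreachable from P0, so its rules don't affect L(P0).) The grammar is stratified — P0 handles '/' (left-recursive), P1 handles '*', P2 atoms. Each operator has a fixed associativity and precedence level, so every string has one parse.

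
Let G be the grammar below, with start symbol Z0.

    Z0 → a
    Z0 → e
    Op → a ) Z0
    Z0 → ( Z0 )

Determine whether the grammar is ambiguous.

Unambiguous

(Op is unreachable from Z0, so its rules don't affect L(Z0).) L(Z0) is { openⁿ atom closeⁿ : n ≥ 0 }. The bracket depth fixes n, and the derivation is forced at every step.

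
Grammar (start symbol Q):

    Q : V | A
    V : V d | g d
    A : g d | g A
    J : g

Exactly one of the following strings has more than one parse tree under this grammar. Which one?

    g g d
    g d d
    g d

g d

g g d: 1 tree
g d d: 1 tree
g d: 2 trees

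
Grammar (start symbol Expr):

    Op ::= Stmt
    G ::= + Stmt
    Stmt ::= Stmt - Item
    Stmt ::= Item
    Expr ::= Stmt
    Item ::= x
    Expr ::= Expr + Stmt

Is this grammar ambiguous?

Only Expr, Stmt, Item are reachable from Expr; ignoring the rest: This is a standard precedence ladder (Expr over Stmt over Item), with each level left-recursive on its own operator ('+' at Expr, '-' at Stmt). That structure is LR(1), hence unambiguous.

Unambiguous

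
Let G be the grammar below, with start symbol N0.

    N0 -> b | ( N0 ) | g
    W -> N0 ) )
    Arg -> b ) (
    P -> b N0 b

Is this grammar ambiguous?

Unambiguous

(W, Arg, P are unreachable from N0, so their rules don't affect L(N0).) Each string is a nest of matched brackets around a single atom. An opening bracket forces the recursive rule; an atom forces the base rule.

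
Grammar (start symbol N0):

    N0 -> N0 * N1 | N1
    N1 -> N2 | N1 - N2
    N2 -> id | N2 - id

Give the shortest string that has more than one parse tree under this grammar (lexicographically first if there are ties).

id - id

length 1: no string has ≥2 trees
length 3: id - id has 2 parse trees

Two derivations of id - id:
  N0 ⇒ N1 ⇒ N2 ⇒ N2 - id ⇒ id - id
  N0 ⇒ N1 ⇒ N1 - N2 ⇒ N2 - N2 ⇒ id - N2 ⇒ id - id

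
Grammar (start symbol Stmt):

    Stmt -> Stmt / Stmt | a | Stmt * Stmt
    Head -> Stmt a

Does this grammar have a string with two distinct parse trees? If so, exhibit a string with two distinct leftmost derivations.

Witness: a * a * a

Derivation 1: Stmt ⇒ Stmt * Stmt ⇒ a * Stmt ⇒ a * Stmt * Stmt ⇒ a * a * Stmt ⇒ a * a * a
Derivation 2: Stmt ⇒ Stmt * Stmt ⇒ Stmt * Stmt * Stmt ⇒ a * Stmt * Stmt ⇒ a * a * Stmt ⇒ a * a * a

Two distinct leftmost derivations for the same string.

Ambiguous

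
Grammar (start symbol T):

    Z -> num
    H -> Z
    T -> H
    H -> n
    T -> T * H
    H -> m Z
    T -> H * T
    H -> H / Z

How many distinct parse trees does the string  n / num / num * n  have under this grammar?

Parse trees for n / num / num * n:
  [T [T [H [H [H n] / [Z num]] / [Z num]]] * [H n]]
  [T [H [H [H n] / [Z num]] / [Z num]] * [T [H n]]]

2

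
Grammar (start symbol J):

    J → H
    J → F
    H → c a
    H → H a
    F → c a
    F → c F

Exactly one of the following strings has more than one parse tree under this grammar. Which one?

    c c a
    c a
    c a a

c a

c c a: 1 tree
c a: 2 trees
c a a: 1 tree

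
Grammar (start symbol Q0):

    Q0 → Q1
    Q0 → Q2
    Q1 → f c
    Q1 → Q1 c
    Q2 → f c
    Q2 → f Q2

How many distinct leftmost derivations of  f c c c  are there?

1

Parse trees for f c c c:
  [Q0 [Q1 [Q1 [Q1 f c] c] c]]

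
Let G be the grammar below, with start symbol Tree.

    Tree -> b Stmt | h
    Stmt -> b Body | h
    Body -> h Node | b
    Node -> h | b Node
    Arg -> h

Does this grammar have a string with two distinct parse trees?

(Arg is unreachable from Tree, so its rules don't affect L(Tree).) The reachable rules are right-linear with at most one rule per (nonterminal, next-terminal) pair. Each input token forces the next rule, so parsing is deterministic.

Unambiguous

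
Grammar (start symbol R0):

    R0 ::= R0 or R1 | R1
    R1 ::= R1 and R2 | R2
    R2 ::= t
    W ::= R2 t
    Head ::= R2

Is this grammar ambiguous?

Unambiguous

(W, Head are unreachable from R0, so their rules don't affect L(R0).) The grammar is stratified — R0 handles 'or' (left-recursive), R1 handles 'and', R2 atoms. Each operator has a fixed associativity and precedence level, so every string has one parse.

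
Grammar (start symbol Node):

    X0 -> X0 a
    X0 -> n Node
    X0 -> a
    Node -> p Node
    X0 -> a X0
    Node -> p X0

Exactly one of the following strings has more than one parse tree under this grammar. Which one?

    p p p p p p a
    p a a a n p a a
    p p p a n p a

p p p p p p a: 1 tree
p a a a n p a a: 6 trees
p p p a n p a: 1 tree

p a a a n p a a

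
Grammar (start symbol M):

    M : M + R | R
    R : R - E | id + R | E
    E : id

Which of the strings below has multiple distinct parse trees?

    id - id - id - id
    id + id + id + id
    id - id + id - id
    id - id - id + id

id - id - id - id: 1 tree
id + id + id + id: 8 trees
id - id + id - id: 1 tree
id - id - id + id: 1 tree

id + id + id + id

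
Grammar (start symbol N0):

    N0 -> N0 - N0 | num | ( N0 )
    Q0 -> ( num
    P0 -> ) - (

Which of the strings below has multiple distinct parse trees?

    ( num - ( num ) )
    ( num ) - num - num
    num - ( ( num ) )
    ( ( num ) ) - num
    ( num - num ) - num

( num ) - num - num

( num - ( num ) ): 1 tree
( num ) - num - num: 2 trees
num - ( ( num ) ): 1 tree
( ( num ) ) - num: 1 tree
( num - num ) - num: 1 tree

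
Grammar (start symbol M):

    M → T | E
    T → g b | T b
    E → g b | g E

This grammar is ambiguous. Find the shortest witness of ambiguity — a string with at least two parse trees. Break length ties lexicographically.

g b

length 2: g b has 2 parse trees

Two derivations of g b:
  M ⇒ T ⇒ g b
  M ⇒ E ⇒ g b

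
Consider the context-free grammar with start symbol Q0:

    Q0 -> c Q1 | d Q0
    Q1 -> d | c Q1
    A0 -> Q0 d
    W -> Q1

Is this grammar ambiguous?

Unambiguous

(A0, W are unreachable from Q0, so their rules don't affect L(Q0).) Each reachable nonterminal has at most one production per leading terminal, and all productions are right-linear; the derivation is determined token-by-token.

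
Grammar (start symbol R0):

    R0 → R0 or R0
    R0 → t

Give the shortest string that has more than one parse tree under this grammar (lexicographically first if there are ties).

t or t or t

length 1: no string has ≥2 trees
length 3: no string has ≥2 trees
length 5: t or t or t has 2 parse trees

Two derivations of t or t or t:
  R0 ⇒ R0 or R0 ⇒ R0 or R0 or R0 ⇒ t or R0 or R0 ⇒ t or t or R0 ⇒ t or t or t
  R0 ⇒ R0 or R0 ⇒ t or R0 ⇒ t or R0 or R0 ⇒ t or t or R0 ⇒ t or t or t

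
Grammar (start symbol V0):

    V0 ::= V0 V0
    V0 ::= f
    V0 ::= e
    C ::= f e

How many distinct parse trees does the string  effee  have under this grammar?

Parse trees for effee (showing first 6 of 14):
  [V0 [V0 e] [V0 [V0 f] [V0 [V0 f] [V0 [V0 e] [V0 e]]]]]
  [V0 [V0 e] [V0 [V0 f] [V0 [V0 [V0 f] [V0 e]] [V0 e]]]]
  [V0 [V0 e] [V0 [V0 [V0 f] [V0 f]] [V0 [V0 e] [V0 e]]]]
  [V0 [V0 e] [V0 [V0 [V0 f] [V0 [V0 f] [V0 e]]] [V0 e]]]
  [V0 [V0 e] [V0 [V0 [V0 [V0 f] [V0 f]] [V0 e]] [V0 e]]]
  [V0 [V0 [V0 e] [V0 f]] [V0 [V0 f] [V0 [V0 e] [V0 e]]]]

14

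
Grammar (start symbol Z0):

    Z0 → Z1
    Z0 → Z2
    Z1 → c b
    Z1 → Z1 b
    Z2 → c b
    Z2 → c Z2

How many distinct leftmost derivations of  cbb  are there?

Parse trees for cbb:
  [Z0 [Z1 [Z1 c b] b]]

1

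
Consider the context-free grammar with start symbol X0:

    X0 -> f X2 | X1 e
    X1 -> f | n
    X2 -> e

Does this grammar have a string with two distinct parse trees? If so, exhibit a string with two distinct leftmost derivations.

Ambiguous

Witness: f e

Derivation 1: X0 ⇒ f X2 ⇒ f e
Derivation 2: X0 ⇒ X1 e ⇒ f e

Two distinct leftmost derivations for the same string.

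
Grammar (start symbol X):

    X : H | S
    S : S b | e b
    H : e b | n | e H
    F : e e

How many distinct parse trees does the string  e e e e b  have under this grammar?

Parse trees for e e e e b:
  [X [H e [H e [H e [H e b]]]]]

1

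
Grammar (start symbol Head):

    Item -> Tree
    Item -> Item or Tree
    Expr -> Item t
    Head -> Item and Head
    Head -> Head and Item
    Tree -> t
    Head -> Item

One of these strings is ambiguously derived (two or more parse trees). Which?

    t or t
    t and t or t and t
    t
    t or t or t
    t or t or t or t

t or t: 1 tree
t and t or t and t: 4 trees
t: 1 tree
t or t or t: 1 tree
t or t or t or t: 1 tree

t and t or t and t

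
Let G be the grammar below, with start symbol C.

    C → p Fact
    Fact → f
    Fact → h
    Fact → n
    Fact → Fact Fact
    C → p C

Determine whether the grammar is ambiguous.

Ambiguous

Witness: p f f f

Derivation 1: C ⇒ p Fact ⇒ p Fact Fact ⇒ p f Fact ⇒ p f Fact Fact ⇒ p f f Fact ⇒ p f f f
Derivation 2: C ⇒ p Fact ⇒ p Fact Fact ⇒ p Fact Fact Fact ⇒ p f Fact Fact ⇒ p f f Fact ⇒ p f f f

Two distinct leftmost derivations for the same string.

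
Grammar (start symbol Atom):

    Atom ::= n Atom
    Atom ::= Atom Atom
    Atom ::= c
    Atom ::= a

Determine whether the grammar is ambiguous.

Ambiguous

Witness: a a a

Derivation 1: Atom ⇒ Atom Atom ⇒ Atom Atom Atom ⇒ a Atom Atom ⇒ a a Atom ⇒ a a a
Derivation 2: Atom ⇒ Atom Atom ⇒ a Atom ⇒ a Atom Atom ⇒ a a Atom ⇒ a a a

Two distinct leftmost derivations for the same string.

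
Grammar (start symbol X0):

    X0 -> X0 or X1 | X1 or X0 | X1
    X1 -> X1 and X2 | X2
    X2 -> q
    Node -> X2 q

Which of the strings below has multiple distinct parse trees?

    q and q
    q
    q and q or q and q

q and q or q and q

q and q: 1 tree
q: 1 tree
q and q or q and q: 2 trees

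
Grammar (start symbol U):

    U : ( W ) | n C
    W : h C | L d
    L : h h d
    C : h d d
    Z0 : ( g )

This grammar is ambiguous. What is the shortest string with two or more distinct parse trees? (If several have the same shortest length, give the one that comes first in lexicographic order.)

length 4: no string has ≥2 trees
length 6: ( h h d d ) has 2 parse trees

Two derivations of ( h h d d ):
  U ⇒ ( W ) ⇒ ( h C ) ⇒ ( h h d d )
  U ⇒ ( W ) ⇒ ( L d ) ⇒ ( h h d d )

( h h d d )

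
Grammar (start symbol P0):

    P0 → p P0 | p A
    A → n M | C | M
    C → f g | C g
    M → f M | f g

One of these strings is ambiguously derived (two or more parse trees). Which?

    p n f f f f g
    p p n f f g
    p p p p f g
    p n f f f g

p n f f f f g: 1 tree
p p n f f g: 1 tree
p p p p f g: 2 trees
p n f f f g: 1 tree

p p p p f g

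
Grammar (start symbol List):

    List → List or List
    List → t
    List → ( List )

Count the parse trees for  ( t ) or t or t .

2

Parse trees for ( t ) or t or t:
  [List [List ( [List t] )] or [List [List t] or [List t]]]
  [List [List [List ( [List t] )] or [List t]] or [List t]]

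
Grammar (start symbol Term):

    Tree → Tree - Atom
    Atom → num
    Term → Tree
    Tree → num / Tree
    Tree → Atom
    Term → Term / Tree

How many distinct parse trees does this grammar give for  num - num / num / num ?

2

Parse trees for num - num / num / num:
  [Term [Term [Tree [Tree [Atom num]] - [Atom num]]] / [Tree num / [Tree [Atom num]]]]
  [Term [Term [Term [Tree [Tree [Atom num]] - [Atom num]]] / [Tree [Atom num]]] / [Tree [Atom num]]]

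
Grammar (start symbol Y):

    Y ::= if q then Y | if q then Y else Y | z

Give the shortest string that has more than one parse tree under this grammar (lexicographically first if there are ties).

if q then if q then z else z

length 1: no string has ≥2 trees
length 4: no string has ≥2 trees
length 6: no string has ≥2 trees
length 7: no string has ≥2 trees
length 9: if q then if q then z else z has 2 parse trees

Two derivations of if q then if q then z else z:
  Y ⇒ if q then Y ⇒ if q then if q then Y else Y ⇒ if q then if q then z else Y ⇒ if q then if q then z else z
  Y ⇒ if q then Y else Y ⇒ if q then if q then Y else Y ⇒ if q then if q then z else Y ⇒ if q then if q then z else z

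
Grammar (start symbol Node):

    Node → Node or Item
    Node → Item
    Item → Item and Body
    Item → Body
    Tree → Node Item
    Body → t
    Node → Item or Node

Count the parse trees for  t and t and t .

1

Parse trees for t and t and t:
  [Node [Item [Item [Item [Body t]] and [Body t]] and [Body t]]]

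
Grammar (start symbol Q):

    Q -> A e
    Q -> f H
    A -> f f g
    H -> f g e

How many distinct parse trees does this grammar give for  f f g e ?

Parse trees for f f g e:
  [Q [A f f g] e]
  [Q f [H f g e]]

2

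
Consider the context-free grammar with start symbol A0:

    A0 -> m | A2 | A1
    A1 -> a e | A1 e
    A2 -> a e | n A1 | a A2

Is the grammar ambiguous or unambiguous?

Witness: a e

Derivation 1: A0 ⇒ A2 ⇒ a e
Derivation 2: A0 ⇒ A1 ⇒ a e

Two distinct leftmost derivations for the same string.

Ambiguous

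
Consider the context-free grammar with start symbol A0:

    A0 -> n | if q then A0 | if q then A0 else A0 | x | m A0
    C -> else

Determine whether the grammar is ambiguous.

Ambiguous

Witness: if q then if q then n else n

Derivation 1: A0 ⇒ if q then A0 ⇒ if q then if q then A0 else A0 ⇒ if q then if q then n else A0 ⇒ if q then if q then n else n
Derivation 2: A0 ⇒ if q then A0 else A0 ⇒ if q then if q then A0 else A0 ⇒ if q then if q then n else A0 ⇒ if q then if q then n else n

Two distinct leftmost derivations for the same string.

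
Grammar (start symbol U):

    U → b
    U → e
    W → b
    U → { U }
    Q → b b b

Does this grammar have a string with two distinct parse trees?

Only U is reachable from U; ignoring the rest: L(U) is { openⁿ atom closeⁿ : n ≥ 0 }. The bracket depth fixes n, and the derivation is forced at every step.

Unambiguous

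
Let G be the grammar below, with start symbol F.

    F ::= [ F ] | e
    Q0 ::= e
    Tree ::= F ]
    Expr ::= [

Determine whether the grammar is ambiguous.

Unambiguous

(Q0, Tree, Expr are unreachable from F, so their rules don't affect L(F).) Each string is a nest of matched brackets around a single atom. An opening bracket forces the recursive rule; an atom forces the base rule.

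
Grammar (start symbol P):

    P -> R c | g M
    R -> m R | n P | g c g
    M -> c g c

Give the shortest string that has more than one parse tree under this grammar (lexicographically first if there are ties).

g c g c

length 4: g c g c has 2 parse trees

Two derivations of g c g c:
  P ⇒ R c ⇒ g c g c
  P ⇒ g M ⇒ g c g c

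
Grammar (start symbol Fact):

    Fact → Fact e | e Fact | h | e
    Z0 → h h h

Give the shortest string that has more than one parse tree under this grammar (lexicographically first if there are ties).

length 1: no string has ≥2 trees
length 2: e e has 2 parse trees

Two derivations of e e:
  Fact ⇒ Fact e ⇒ e e
  Fact ⇒ e Fact ⇒ e e

e e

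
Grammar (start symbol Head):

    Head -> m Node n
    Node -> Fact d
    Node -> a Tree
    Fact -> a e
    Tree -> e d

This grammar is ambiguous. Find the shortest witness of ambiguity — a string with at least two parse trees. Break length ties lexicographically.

length 5: m a e d n has 2 parse trees

Two derivations of m a e d n:
  Head ⇒ m Node n ⇒ m Fact d n ⇒ m a e d n
  Head ⇒ m Node n ⇒ m a Tree n ⇒ m a e d n

m a e d n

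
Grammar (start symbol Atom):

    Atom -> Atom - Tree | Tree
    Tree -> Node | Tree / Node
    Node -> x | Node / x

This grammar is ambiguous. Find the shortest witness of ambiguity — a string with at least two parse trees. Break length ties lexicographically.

x / x

length 1: no string has ≥2 trees
length 3: x / x has 2 parse trees

Two derivations of x / x:
  Atom ⇒ Tree ⇒ Node ⇒ Node / x ⇒ x / x
  Atom ⇒ Tree ⇒ Tree / Node ⇒ Node / Node ⇒ x / Node ⇒ x / x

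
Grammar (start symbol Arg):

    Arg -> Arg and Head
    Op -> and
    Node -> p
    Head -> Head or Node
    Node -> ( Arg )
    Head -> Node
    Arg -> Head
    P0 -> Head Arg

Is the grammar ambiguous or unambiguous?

Unambiguous

Only Arg, Head, Node are reachable from Arg; ignoring the rest: This is a standard precedence ladder (Arg over Head over Node), with each level left-recursive on its own operator ('and' at Arg, 'or' at Head). That structure is LR(1), hence unambiguous.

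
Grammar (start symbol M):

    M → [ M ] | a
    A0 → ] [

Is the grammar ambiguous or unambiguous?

Only M is reachable from M; ignoring the rest: L(M) is { openⁿ atom closeⁿ : n ≥ 0 }. The bracket depth fixes n, and the derivation is forced at every step.

Unambiguous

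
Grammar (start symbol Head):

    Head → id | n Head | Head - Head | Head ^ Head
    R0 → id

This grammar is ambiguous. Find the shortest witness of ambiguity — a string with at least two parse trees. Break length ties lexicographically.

length 1: no string has ≥2 trees
length 2: no string has ≥2 trees
length 3: no string has ≥2 trees
length 4: n id - id has 2 parse trees

Two derivations of n id - id:
  Head ⇒ n Head ⇒ n Head - Head ⇒ n id - Head ⇒ n id - id
  Head ⇒ Head - Head ⇒ n Head - Head ⇒ n id - Head ⇒ n id - id

n id - id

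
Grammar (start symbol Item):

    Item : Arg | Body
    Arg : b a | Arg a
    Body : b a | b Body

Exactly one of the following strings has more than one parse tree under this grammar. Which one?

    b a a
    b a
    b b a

b a

b a a: 1 tree
b a: 2 trees
b b a: 1 tree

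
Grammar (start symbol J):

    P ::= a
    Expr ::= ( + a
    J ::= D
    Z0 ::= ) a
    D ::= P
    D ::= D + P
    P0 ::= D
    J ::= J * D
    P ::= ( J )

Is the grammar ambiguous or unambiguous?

Only J, D, P are reachable from J; ignoring the rest: The grammar is stratified — J handles '*' (left-recursive), D handles '+', P atoms. Each operator has a fixed associativity and precedence level, so every string has one parse.

Unambiguous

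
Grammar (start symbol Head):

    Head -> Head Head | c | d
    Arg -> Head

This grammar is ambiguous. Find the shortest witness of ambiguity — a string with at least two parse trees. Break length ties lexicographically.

length 1: no string has ≥2 trees
length 2: no string has ≥2 trees
length 3: c c c has 2 parse trees

Two derivations of c c c:
  Head ⇒ Head Head ⇒ Head Head Head ⇒ c Head Head ⇒ c c Head ⇒ c c c
  Head ⇒ Head Head ⇒ c Head ⇒ c Head Head ⇒ c c Head ⇒ c c c

c c c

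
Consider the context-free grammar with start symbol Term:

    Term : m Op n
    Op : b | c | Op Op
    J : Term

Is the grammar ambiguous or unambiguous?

Witness: m b b b n

Derivation 1: Term ⇒ m Op n ⇒ m Op Op n ⇒ m b Op n ⇒ m b Op Op n ⇒ m b b Op n ⇒ m b b b n
Derivation 2: Term ⇒ m Op n ⇒ m Op Op n ⇒ m Op Op Op n ⇒ m b Op Op n ⇒ m b b Op n ⇒ m b b b n

Two distinct leftmost derivations for the same string.

Ambiguous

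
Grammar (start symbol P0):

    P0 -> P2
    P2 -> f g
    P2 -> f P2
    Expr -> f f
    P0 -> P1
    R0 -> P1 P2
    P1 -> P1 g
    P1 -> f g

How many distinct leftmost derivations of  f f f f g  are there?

Parse trees for f f f f g:
  [P0 [P2 f [P2 f [P2 f [P2 f g]]]]]

1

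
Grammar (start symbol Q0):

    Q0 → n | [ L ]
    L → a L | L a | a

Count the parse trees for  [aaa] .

Parse trees for [aaa]:
  [Q0 [ [L a [L a [L a]]] ]]
  [Q0 [ [L a [L [L a] a]] ]]
  [Q0 [ [L [L a [L a]] a] ]]
  [Q0 [ [L [L [L a] a] a] ]]

4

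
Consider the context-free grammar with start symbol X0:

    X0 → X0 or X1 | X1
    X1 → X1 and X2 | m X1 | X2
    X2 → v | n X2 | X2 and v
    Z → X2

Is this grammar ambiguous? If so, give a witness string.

Ambiguous

Witness: v and v

Derivation 1: X0 ⇒ X1 ⇒ X1 and X2 ⇒ X2 and X2 ⇒ v and X2 ⇒ v and v
Derivation 2: X0 ⇒ X1 ⇒ X2 ⇒ X2 and v ⇒ v and v

Two distinct leftmost derivations for the same string.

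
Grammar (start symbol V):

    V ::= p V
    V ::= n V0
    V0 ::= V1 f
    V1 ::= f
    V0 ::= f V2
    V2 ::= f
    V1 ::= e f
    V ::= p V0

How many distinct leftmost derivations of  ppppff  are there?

2

Parse trees for ppppff:
  [V p [V p [V p [V p [V0 [V1 f] f]]]]]
  [V p [V p [V p [V p [V0 f [V2 f]]]]]]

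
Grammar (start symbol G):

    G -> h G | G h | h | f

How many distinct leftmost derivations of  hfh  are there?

Parse trees for hfh:
  [G h [G [G f] h]]
  [G [G h [G f]] h]

2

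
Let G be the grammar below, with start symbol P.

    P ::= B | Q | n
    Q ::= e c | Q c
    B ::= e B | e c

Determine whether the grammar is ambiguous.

Witness: e c

Derivation 1: P ⇒ B ⇒ e c
Derivation 2: P ⇒ Q ⇒ e c

Two distinct leftmost derivations for the same string.

Ambiguous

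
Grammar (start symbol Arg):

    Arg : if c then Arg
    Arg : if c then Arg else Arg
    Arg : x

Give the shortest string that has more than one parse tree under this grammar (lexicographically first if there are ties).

if c then if c then x else x

length 1: no string has ≥2 trees
length 4: no string has ≥2 trees
length 6: no string has ≥2 trees
length 7: no string has ≥2 trees
length 9: if c then if c then x else x has 2 parse trees

Two derivations of if c then if c then x else x:
  Arg ⇒ if c then Arg ⇒ if c then if c then Arg else Arg ⇒ if c then if c then x else Arg ⇒ if c then if c then x else x
  Arg ⇒ if c then Arg else Arg ⇒ if c then if c then Arg else Arg ⇒ if c then if c then x else Arg ⇒ if c then if c then x else x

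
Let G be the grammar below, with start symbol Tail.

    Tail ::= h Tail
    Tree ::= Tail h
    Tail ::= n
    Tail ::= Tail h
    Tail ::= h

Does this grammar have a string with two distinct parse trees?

Witness: h h

Derivation 1: Tail ⇒ h Tail ⇒ h h
Derivation 2: Tail ⇒ Tail h ⇒ h h

Two distinct leftmost derivations for the same string.

Ambiguous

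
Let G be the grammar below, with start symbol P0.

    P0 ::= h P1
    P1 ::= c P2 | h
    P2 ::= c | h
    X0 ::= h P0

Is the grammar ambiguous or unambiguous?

(X0 is unreachable from P0, so its rules don't affect L(P0).) The reachable rules are right-linear with at most one rule per (nonterminal, next-terminal) pair. Each input token forces the next rule, so parsing is deterministic.

Unambiguous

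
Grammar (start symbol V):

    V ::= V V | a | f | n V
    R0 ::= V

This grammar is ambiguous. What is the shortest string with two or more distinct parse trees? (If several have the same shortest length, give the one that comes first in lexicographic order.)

a a a

length 1: no string has ≥2 trees
length 2: no string has ≥2 trees
length 3: a a a has 2 parse trees

Two derivations of a a a:
  V ⇒ V V ⇒ V V V ⇒ a V V ⇒ a a V ⇒ a a a
  V ⇒ V V ⇒ a V ⇒ a V V ⇒ a a V ⇒ a a a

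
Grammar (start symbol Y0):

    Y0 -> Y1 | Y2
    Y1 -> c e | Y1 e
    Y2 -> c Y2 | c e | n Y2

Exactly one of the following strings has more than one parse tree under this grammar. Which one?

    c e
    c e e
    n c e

c e: 2 trees
c e e: 1 tree
n c e: 1 tree

c e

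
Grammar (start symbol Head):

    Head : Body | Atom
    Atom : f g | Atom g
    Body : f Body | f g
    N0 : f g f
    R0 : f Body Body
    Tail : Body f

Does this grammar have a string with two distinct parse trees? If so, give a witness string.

Witness: f g

Derivation 1: Head ⇒ Body ⇒ f g
Derivation 2: Head ⇒ Atom ⇒ f g

Two distinct leftmost derivations for the same string.

Ambiguous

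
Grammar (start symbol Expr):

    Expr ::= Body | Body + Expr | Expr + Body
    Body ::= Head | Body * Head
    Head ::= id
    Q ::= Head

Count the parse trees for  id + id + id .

Parse trees for id + id + id:
  [Expr [Body [Head id]] + [Expr [Body [Head id]] + [Expr [Body [Head id]]]]]
  [Expr [Body [Head id]] + [Expr [Expr [Body [Head id]]] + [Body [Head id]]]]
  [Expr [Expr [Body [Head id]] + [Expr [Body [Head id]]]] + [Body [Head id]]]
  [Expr [Expr [Expr [Body [Head id]]] + [Body [Head id]]] + [Body [Head id]]]

4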